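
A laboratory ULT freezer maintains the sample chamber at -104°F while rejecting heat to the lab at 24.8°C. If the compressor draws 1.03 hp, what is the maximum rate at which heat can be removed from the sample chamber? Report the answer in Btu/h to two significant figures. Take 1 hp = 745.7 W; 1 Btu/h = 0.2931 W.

5200 Btu/h

In absolute terms T_C = 197.59 K and T_H = 297.95 K, so ΔT = 100.4 K.
COP_Carnot = T_C/ΔT = 197.59/100.4 = 1.969.
Q̇_max = COP_Carnot × Ẇ = 1.969 × 1.030 hp = 2.028 hp = 5160 Btu/h.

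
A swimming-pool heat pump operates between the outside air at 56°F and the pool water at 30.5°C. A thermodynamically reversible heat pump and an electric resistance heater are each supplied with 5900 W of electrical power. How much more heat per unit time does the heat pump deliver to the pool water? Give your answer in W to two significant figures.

In absolute terms T_C = 286.48 K and T_H = 303.65 K, so ΔT = 17.17 K.
COP_Carnot = T_H/ΔT = 303.65/17.17 = 17.69.
The heat pump delivers Q̇_H = COP × Ẇ = 104400 W; the resistance heater delivers Ẇ = 5900 W.
Extra = (COP − 1)·Ẇ = 98460 W.

98000 W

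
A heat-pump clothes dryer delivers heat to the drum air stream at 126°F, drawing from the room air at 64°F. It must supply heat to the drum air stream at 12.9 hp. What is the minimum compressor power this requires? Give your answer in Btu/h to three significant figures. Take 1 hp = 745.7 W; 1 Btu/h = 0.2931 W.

In absolute terms T_C = 290.93 K and T_H = 325.37 K, so ΔT = 34.44 K.
COP_Carnot = T_H/ΔT = 325.37/34.44 = 9.446.
Ẇ_min = Q̇/COP_Carnot = 12.90/9.446 = 1.366 hp = 3474 Btu/h.

3470 Btu/h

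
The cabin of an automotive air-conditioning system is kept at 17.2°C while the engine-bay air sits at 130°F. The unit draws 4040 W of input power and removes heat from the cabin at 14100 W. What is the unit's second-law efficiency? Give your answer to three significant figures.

0.448

COP_actual = Q̇_C/Ẇ = 14100/4040 = 3.490.
In absolute terms T_C = 290.35 K and T_H = 327.59 K, so ΔT = 37.24 K.
COP_Carnot = T_C/ΔT = 290.35/37.24 = 7.796.
η_II = COP_actual/COP_Carnot = 3.490/7.796 = 0.4477.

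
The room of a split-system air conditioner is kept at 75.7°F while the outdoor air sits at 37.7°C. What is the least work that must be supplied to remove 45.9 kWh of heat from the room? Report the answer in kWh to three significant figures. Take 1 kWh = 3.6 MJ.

In absolute terms T_C = 297.43 K and T_H = 310.85 K, so ΔT = 13.42 K.
The reversible limit is COP_R = T_C/ΔT = 22.16, so W_min = Q_C/COP = Q_C·ΔT/T_C.
W_min = 45.90 × 13.42/297.43 = 2.071 kWh.

2.07 kWh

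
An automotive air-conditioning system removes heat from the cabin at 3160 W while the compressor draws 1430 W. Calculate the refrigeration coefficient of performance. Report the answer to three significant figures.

2.21

The first law gives Q̇_H = Q̇_C + Ẇ, so the three rates are Q̇_C = 3160, Q̇_H = 4590, Ẇ = 1430 W.
COP_R = Q̇_C/Ẇ = 3160/1430 = 2.210.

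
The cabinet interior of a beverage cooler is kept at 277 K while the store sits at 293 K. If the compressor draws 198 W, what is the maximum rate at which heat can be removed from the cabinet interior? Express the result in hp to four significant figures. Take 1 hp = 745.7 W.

The reservoir spacing is ΔT = 293 − 277 = 16.00 K.
COP_Carnot = T_C/ΔT = 277.00/16.00 = 17.31.
Q̇_max = COP_Carnot × Ẇ = 17.31 × 198.0 W = 3428 W = 4.597 hp.

4.597 hp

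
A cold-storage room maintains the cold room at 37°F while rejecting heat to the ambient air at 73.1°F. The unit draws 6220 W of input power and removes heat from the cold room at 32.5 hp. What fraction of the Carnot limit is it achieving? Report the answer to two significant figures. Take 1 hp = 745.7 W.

0.28

Converting, Q̇_C = 32.50 hp = 24240 W, so COP_actual = Q̇_C/Ẇ = 24240/6220 = 3.896.
In absolute terms T_C = 275.93 K and T_H = 295.98 K, so ΔT = 20.06 K.
COP_Carnot = T_C/ΔT = 275.93/20.06 = 13.76.
η_II = COP_actual/COP_Carnot = 3.896/13.76 = 0.2832.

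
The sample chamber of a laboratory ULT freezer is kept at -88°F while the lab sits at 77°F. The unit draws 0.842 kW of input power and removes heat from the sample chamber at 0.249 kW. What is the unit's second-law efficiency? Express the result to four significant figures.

0.1313

COP_actual = Q̇_C/Ẇ = 0.2490/0.8420 = 0.2957.
In absolute terms T_C = 206.48 K and T_H = 298.15 K, so ΔT = 91.67 K.
COP_Carnot = T_C/ΔT = 206.48/91.67 = 2.253.
η_II = COP_actual/COP_Carnot = 0.2957/2.253 = 0.1313.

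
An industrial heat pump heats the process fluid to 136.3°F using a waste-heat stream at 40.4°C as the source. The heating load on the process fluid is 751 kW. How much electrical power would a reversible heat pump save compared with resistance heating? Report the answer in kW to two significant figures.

In absolute terms T_C = 313.55 K and T_H = 331.09 K, so ΔT = 17.54 K.
COP_Carnot = T_H/ΔT = 331.09/17.54 = 18.87.
Resistance heating needs Ẇ_res = Q̇_H = 751.0 kW; the reversible heat pump needs only Ẇ_hp = Q̇_H/COP = 39.79 kW.
Saving = 751.0 − 39.79 = 711.2 kW.

710 kW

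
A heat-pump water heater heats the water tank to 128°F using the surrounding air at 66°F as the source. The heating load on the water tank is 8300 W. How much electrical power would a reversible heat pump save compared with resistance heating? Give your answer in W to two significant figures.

7400 W

In absolute terms T_C = 292.04 K and T_H = 326.48 K, so ΔT = 34.44 K.
COP_Carnot = T_H/ΔT = 326.48/34.44 = 9.479.
Resistance heating needs Ẇ_res = Q̇_H = 8300 W; the reversible heat pump needs only Ẇ_hp = Q̇_H/COP = 875.7 W.
Saving = 8300 − 875.7 = 7424 W.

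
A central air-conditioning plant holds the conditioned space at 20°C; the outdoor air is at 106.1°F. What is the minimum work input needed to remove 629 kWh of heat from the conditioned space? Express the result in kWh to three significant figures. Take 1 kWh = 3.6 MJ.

45.4 kWh

In absolute terms T_C = 293.15 K and T_H = 314.32 K, so ΔT = 21.17 K.
The reversible limit is COP_R = T_C/ΔT = 13.85, so W_min = Q_C/COP = Q_C·ΔT/T_C.
W_min = 629.0 × 21.17/293.15 = 45.42 kWh.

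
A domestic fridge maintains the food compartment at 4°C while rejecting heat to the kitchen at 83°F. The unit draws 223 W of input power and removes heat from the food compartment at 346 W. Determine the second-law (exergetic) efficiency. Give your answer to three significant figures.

COP_actual = Q̇_C/Ẇ = 346.0/223.0 = 1.552.
In absolute terms T_C = 277.15 K and T_H = 301.48 K, so ΔT = 24.33 K.
COP_Carnot = T_C/ΔT = 277.15/24.33 = 11.39.
η_II = COP_actual/COP_Carnot = 1.552/11.39 = 0.1362.

0.136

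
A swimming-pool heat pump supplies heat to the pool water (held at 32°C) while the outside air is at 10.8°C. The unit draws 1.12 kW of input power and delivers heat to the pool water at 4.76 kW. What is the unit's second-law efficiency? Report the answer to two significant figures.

COP_actual = Q̇_H/Ẇ = 4.760/1.120 = 4.250.
In absolute terms T_C = 283.95 K and T_H = 305.15 K, so ΔT = 21.20 K.
COP_Carnot = T_H/ΔT = 305.15/21.20 = 14.39.
η_II = COP_actual/COP_Carnot = 4.250/14.39 = 0.2953.

0.30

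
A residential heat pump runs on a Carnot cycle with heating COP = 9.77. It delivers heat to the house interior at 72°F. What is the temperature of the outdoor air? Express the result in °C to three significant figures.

-8.01 °C

COP_HP = T_H/(T_H − T_C) gives T_H − T_C = T_H/COP.
With T_H = 295.37 K, T_C = 295.37 × (1 − 1/9.77) = 265.14 K.
Converting, 265.14 K = -8.01°C.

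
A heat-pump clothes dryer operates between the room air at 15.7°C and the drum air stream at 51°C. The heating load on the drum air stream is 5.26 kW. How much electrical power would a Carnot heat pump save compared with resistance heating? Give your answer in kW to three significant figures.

In absolute terms T_C = 288.85 K and T_H = 324.15 K, so ΔT = 35.30 K.
COP_Carnot = T_H/ΔT = 324.15/35.30 = 9.183.
Resistance heating needs Ẇ_res = Q̇_H = 5.260 kW; the reversible heat pump needs only Ẇ_hp = Q̇_H/COP = 0.5728 kW.
Saving = 5.260 − 0.5728 = 4.687 kW.

4.69 kW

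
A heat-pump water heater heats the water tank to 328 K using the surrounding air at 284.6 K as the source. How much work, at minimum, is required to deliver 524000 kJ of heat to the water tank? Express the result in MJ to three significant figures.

69.3 MJ

The reservoir spacing is ΔT = 328 − 284.6 = 43.40 K.
The reversible limit is COP_HP = T_H/ΔT = 7.558, so W_min = Q_H/COP = Q_H·ΔT/T_H.
W_min = 524000 × 43.40/328.00 = 69330 kJ = 69.33 MJ.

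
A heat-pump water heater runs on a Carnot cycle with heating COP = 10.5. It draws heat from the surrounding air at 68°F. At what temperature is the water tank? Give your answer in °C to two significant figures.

COP_HP = T_H/(T_H − T_C) rearranges to T_H = COP·T_C/(COP − 1).
With T_C = 293.15 K, T_H = 10.5 × 293.15/9.500 = 324.01 K.
Converting, 324.01 K = 50.86°C.

51 °C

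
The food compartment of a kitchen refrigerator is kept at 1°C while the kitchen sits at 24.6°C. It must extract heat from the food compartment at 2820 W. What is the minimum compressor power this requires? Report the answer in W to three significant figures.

In absolute terms T_C = 274.15 K and T_H = 297.75 K, so ΔT = 23.60 K.
COP_Carnot = T_C/ΔT = 274.15/23.60 = 11.62.
Ẇ_min = Q̇/COP_Carnot = 2820/11.62 = 242.8 W.

243 W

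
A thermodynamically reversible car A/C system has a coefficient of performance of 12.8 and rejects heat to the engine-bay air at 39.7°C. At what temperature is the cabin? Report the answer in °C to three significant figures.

17.0 °C

For a Carnot refrigerator COP_R = T_C/(T_H − T_C), so T_C = COP·T_H/(1 + COP).
With T_H = 312.85 K, T_C = 12.8 × 312.85/13.80 = 290.18 K.
Converting, 290.18 K = 17.03°C.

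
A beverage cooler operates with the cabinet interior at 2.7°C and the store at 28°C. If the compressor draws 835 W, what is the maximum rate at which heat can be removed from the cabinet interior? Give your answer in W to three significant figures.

9100 W

In absolute terms T_C = 275.85 K and T_H = 301.15 K, so ΔT = 25.30 K.
COP_Carnot = T_C/ΔT = 275.85/25.30 = 10.90.
Q̇_max = COP_Carnot × Ẇ = 10.90 × 835.0 W = 9104 W.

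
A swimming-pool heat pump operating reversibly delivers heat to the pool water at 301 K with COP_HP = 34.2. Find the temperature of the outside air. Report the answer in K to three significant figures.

COP_HP = T_H/(T_H − T_C) gives T_H − T_C = T_H/COP.
With T_H = 301.00 K, T_C = 301.00 × (1 − 1/34.2) = 292.20 K.

292 K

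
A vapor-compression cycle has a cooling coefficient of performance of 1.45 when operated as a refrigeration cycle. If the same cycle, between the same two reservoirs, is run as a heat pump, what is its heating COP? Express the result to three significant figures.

2.45

The first law on one cycle gives Q_H = Q_C + W, so Q_H/W = Q_C/W + 1.
COP_HP = COP_R + 1 = 1.45 + 1 = 2.45.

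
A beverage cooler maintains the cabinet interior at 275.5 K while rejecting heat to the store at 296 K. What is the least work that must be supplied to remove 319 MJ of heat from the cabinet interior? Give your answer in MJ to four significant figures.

The reservoir spacing is ΔT = 296 − 275.5 = 20.50 K.
The reversible limit is COP_R = T_C/ΔT = 13.44, so W_min = Q_C/COP = Q_C·ΔT/T_C.
W_min = 319.0 × 20.50/275.50 = 23.74 MJ.

23.74 MJ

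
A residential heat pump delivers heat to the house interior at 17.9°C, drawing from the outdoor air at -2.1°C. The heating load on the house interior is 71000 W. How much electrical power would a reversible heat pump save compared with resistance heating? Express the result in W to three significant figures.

66100 W

In absolute terms T_C = 271.05 K and T_H = 291.05 K, so ΔT = 20.00 K.
COP_Carnot = T_H/ΔT = 291.05/20.00 = 14.55.
Resistance heating needs Ẇ_res = Q̇_H = 71000 W; the reversible heat pump needs only Ẇ_hp = Q̇_H/COP = 4879 W.
Saving = 71000 − 4879 = 66120 W.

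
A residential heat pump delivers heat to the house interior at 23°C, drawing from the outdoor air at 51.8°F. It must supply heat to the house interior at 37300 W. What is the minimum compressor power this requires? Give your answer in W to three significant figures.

In absolute terms T_C = 284.15 K and T_H = 296.15 K, so ΔT = 12.00 K.
COP_Carnot = T_H/ΔT = 296.15/12.00 = 24.68.
Ẇ_min = Q̇/COP_Carnot = 37300/24.68 = 1511 W.

1510 W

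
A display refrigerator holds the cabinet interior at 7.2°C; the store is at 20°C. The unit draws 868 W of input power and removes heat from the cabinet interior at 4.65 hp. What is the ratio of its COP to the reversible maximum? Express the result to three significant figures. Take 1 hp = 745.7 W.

0.182

Converting, Q̇_C = 4.650 hp = 3468 W, so COP_actual = Q̇_C/Ẇ = 3468/868.0 = 3.995.
In absolute terms T_C = 280.35 K and T_H = 293.15 K, so ΔT = 12.80 K.
COP_Carnot = T_C/ΔT = 280.35/12.80 = 21.90.
η_II = COP_actual/COP_Carnot = 3.995/21.90 = 0.1824.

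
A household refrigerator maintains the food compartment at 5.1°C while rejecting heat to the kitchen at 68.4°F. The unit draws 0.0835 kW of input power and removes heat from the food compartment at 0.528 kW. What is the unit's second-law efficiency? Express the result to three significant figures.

0.344

COP_actual = Q̇_C/Ẇ = 0.5280/0.08350 = 6.323.
In absolute terms T_C = 278.25 K and T_H = 293.37 K, so ΔT = 15.12 K.
COP_Carnot = T_C/ΔT = 278.25/15.12 = 18.40.
η_II = COP_actual/COP_Carnot = 6.323/18.40 = 0.3437.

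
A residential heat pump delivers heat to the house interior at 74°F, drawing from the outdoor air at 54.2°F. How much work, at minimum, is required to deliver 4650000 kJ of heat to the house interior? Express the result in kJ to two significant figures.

170000 kJ

In absolute terms T_C = 285.48 K and T_H = 296.48 K, so ΔT = 11.00 K.
The reversible limit is COP_HP = T_H/ΔT = 26.95, so W_min = Q_H/COP = Q_H·ΔT/T_H.
W_min = 4650000 × 11.00/296.48 = 172500 kJ.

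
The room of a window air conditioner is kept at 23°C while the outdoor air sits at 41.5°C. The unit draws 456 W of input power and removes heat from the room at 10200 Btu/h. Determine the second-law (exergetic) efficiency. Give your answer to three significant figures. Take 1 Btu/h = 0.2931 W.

Converting, Q̇_C = 10200 Btu/h = 2990 W, so COP_actual = Q̇_C/Ẇ = 2990/456.0 = 6.556.
In absolute terms T_C = 296.15 K and T_H = 314.65 K, so ΔT = 18.50 K.
COP_Carnot = T_C/ΔT = 296.15/18.50 = 16.01.
η_II = COP_actual/COP_Carnot = 6.556/16.01 = 0.4096.

0.410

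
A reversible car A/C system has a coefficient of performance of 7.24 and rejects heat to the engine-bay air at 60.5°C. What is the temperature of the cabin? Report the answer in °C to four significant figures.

For a Carnot refrigerator COP_R = T_C/(T_H − T_C), so T_C = COP·T_H/(1 + COP).
With T_H = 333.65 K, T_C = 7.24 × 333.65/8.240 = 293.16 K.
Converting, 293.16 K = 20.01°C.

20.01 °C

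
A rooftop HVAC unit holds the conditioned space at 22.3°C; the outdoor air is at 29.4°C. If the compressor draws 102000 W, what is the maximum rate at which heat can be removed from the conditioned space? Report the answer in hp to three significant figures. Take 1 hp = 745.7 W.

In absolute terms T_C = 295.45 K and T_H = 302.55 K, so ΔT = 7.100 K.
COP_Carnot = T_C/ΔT = 295.45/7.100 = 41.61.
Q̇_max = COP_Carnot × Ẇ = 41.61 × 102000 W = 4244000 W = 5692 hp.

5690 hp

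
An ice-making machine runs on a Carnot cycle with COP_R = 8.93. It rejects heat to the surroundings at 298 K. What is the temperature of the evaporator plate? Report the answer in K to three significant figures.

For a Carnot refrigerator COP_R = T_C/(T_H − T_C), so T_C = COP·T_H/(1 + COP).
With T_H = 298.00 K, T_C = 8.93 × 298.00/9.930 = 267.99 K.

268 K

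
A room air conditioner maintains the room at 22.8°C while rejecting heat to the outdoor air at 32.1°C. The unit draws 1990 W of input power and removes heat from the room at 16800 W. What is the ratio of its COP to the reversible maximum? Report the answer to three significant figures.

0.265

COP_actual = Q̇_C/Ẇ = 16800/1990 = 8.442.
In absolute terms T_C = 295.95 K and T_H = 305.25 K, so ΔT = 9.300 K.
COP_Carnot = T_C/ΔT = 295.95/9.300 = 31.82.
η_II = COP_actual/COP_Carnot = 8.442/31.82 = 0.2653.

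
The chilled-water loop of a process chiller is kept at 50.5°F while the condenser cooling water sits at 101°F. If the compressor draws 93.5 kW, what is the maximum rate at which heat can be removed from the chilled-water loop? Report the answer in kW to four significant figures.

In absolute terms T_C = 283.43 K and T_H = 311.48 K, so ΔT = 28.06 K.
COP_Carnot = T_C/ΔT = 283.43/28.06 = 10.10.
Q̇_max = COP_Carnot × Ẇ = 10.10 × 93.50 kW = 944.6 kW.

944.6 kW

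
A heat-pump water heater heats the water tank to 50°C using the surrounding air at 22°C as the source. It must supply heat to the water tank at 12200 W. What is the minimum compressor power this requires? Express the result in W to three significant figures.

1060 W

In absolute terms T_C = 295.15 K and T_H = 323.15 K, so ΔT = 28.00 K.
COP_Carnot = T_H/ΔT = 323.15/28.00 = 11.54.
Ẇ_min = Q̇/COP_Carnot = 12200/11.54 = 1057 W.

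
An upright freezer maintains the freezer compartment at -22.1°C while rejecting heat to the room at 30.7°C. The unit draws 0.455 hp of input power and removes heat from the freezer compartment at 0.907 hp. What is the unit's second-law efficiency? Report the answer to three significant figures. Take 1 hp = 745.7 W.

0.419

COP_actual = Q̇_C/Ẇ = 0.9070/0.4550 = 1.993.
In absolute terms T_C = 251.05 K and T_H = 303.85 K, so ΔT = 52.80 K.
COP_Carnot = T_C/ΔT = 251.05/52.80 = 4.755.
η_II = COP_actual/COP_Carnot = 1.993/4.755 = 0.4192.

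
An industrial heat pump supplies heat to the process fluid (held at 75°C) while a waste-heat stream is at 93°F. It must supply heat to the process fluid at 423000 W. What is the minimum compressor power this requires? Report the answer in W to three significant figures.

In absolute terms T_C = 307.04 K and T_H = 348.15 K, so ΔT = 41.11 K.
COP_Carnot = T_H/ΔT = 348.15/41.11 = 8.469.
Ẇ_min = Q̇/COP_Carnot = 423000/8.469 = 49950 W.

49900 W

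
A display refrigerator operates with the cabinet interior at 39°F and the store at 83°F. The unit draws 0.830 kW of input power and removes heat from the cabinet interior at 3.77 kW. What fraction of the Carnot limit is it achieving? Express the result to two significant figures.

0.40

COP_actual = Q̇_C/Ẇ = 3.770/0.8300 = 4.542.
In absolute terms T_C = 277.04 K and T_H = 301.48 K, so ΔT = 24.44 K.
COP_Carnot = T_C/ΔT = 277.04/24.44 = 11.33.
η_II = COP_actual/COP_Carnot = 4.542/11.33 = 0.4008.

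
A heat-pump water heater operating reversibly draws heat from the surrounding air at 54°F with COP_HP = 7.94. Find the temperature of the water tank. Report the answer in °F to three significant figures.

128 °F

COP_HP = T_H/(T_H − T_C) rearranges to T_H = COP·T_C/(COP − 1).
With T_C = 285.37 K, T_H = 7.94 × 285.37/6.940 = 326.49 K.
Converting, 326.49 K = 128.02°F.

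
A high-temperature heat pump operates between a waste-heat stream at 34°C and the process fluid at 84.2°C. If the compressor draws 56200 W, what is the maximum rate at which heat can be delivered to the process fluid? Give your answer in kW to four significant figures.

In absolute terms T_C = 307.15 K and T_H = 357.35 K, so ΔT = 50.20 K.
COP_Carnot = T_H/ΔT = 357.35/50.20 = 7.119.
Q̇_max = COP_Carnot × Ẇ = 7.119 × 56200 W = 400100 W = 400.1 kW.

400.1 kW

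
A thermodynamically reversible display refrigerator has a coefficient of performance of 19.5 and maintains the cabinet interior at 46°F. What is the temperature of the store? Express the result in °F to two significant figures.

COP_R = T_C/(T_H − T_C) gives T_H − T_C = T_C/COP.
With T_C = 280.93 K, T_H = 280.93 × (1 + 1/19.5) = 295.33 K.
Converting, 295.33 K = 71.93°F.

72 °F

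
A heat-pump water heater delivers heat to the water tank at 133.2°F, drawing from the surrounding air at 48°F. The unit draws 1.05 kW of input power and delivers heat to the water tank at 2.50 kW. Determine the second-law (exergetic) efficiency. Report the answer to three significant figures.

COP_actual = Q̇_H/Ẇ = 2.500/1.050 = 2.381.
In absolute terms T_C = 282.04 K and T_H = 329.37 K, so ΔT = 47.33 K.
COP_Carnot = T_H/ΔT = 329.37/47.33 = 6.959.
η_II = COP_actual/COP_Carnot = 2.381/6.959 = 0.3422.

0.342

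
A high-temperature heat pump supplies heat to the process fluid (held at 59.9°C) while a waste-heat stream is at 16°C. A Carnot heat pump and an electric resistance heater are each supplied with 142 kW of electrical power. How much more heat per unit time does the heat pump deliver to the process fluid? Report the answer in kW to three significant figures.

In absolute terms T_C = 289.15 K and T_H = 333.05 K, so ΔT = 43.90 K.
COP_Carnot = T_H/ΔT = 333.05/43.90 = 7.587.
The heat pump delivers Q̇_H = COP × Ẇ = 1077 kW; the resistance heater delivers Ẇ = 142.0 kW.
Extra = (COP − 1)·Ẇ = 935.3 kW.

935 kW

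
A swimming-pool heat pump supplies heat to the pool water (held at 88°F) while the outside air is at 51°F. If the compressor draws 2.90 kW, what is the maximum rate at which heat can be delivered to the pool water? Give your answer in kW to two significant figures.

43 kW

In absolute terms T_C = 283.71 K and T_H = 304.26 K, so ΔT = 20.56 K.
COP_Carnot = T_H/ΔT = 304.26/20.56 = 14.80.
Q̇_max = COP_Carnot × Ẇ = 14.80 × 2.900 kW = 42.93 kW.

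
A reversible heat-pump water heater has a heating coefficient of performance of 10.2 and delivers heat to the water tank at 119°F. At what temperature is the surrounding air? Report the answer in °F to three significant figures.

62.3 °F

COP_HP = T_H/(T_H − T_C) gives T_H − T_C = T_H/COP.
With T_H = 321.48 K, T_C = 321.48 × (1 − 1/10.2) = 289.97 K.
Converting, 289.97 K = 62.27°F.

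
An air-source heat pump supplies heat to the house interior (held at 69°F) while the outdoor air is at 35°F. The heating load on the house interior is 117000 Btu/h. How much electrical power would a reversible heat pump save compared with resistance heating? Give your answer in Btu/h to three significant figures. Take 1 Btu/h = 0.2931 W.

109000 Btu/h

In absolute terms T_C = 274.82 K and T_H = 293.71 K, so ΔT = 18.89 K.
COP_Carnot = T_H/ΔT = 293.71/18.89 = 15.55.
Resistance heating needs Ẇ_res = Q̇_H = 117000 Btu/h; the reversible heat pump needs only Ẇ_hp = Q̇_H/COP = 7525 Btu/h.
Saving = 117000 − 7525 = 109500 Btu/h.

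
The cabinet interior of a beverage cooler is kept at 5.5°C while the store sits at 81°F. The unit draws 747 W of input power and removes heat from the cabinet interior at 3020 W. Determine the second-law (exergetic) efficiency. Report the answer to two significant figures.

0.32

COP_actual = Q̇_C/Ẇ = 3020/747.0 = 4.043.
In absolute terms T_C = 278.65 K and T_H = 300.37 K, so ΔT = 21.72 K.
COP_Carnot = T_C/ΔT = 278.65/21.72 = 12.83.
η_II = COP_actual/COP_Carnot = 4.043/12.83 = 0.3152.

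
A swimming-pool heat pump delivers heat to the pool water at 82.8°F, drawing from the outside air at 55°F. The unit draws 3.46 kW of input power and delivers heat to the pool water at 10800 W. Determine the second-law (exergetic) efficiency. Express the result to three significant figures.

0.160

Converting, Q̇_H = 10800 W = 10.80 kW, so COP_actual = Q̇_H/Ẇ = 10.80/3.460 = 3.121.
In absolute terms T_C = 285.93 K and T_H = 301.37 K, so ΔT = 15.44 K.
COP_Carnot = T_H/ΔT = 301.37/15.44 = 19.51.
η_II = COP_actual/COP_Carnot = 3.121/19.51 = 0.1600.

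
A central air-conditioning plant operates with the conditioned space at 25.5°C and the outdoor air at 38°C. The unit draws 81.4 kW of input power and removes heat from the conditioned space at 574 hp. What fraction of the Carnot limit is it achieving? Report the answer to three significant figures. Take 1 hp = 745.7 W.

Converting, Q̇_C = 574.0 hp = 428.0 kW, so COP_actual = Q̇_C/Ẇ = 428.0/81.40 = 5.258.
In absolute terms T_C = 298.65 K and T_H = 311.15 K, so ΔT = 12.50 K.
COP_Carnot = T_C/ΔT = 298.65/12.50 = 23.89.
η_II = COP_actual/COP_Carnot = 5.258/23.89 = 0.2201.

0.220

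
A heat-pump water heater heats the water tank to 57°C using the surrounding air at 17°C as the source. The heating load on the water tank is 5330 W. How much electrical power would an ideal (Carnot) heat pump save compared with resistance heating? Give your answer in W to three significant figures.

4680 W

In absolute terms T_C = 290.15 K and T_H = 330.15 K, so ΔT = 40.00 K.
COP_Carnot = T_H/ΔT = 330.15/40.00 = 8.254.
Resistance heating needs Ẇ_res = Q̇_H = 5330 W; the reversible heat pump needs only Ẇ_hp = Q̇_H/COP = 645.8 W.
Saving = 5330 − 645.8 = 4684 W.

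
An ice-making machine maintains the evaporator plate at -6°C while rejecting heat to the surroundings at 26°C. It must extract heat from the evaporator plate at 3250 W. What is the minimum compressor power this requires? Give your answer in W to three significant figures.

389 W

In absolute terms T_C = 267.15 K and T_H = 299.15 K, so ΔT = 32.00 K.
COP_Carnot = T_C/ΔT = 267.15/32.00 = 8.348.
Ẇ_min = Q̇/COP_Carnot = 3250/8.348 = 389.3 W.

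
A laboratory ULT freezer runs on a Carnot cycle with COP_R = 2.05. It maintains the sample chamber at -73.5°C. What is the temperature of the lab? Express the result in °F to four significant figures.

COP_R = T_C/(T_H − T_C) gives T_H − T_C = T_C/COP.
With T_C = 199.65 K, T_H = 199.65 × (1 + 1/2.05) = 297.04 K.
Converting, 297.04 K = 75.00°F.

75.00 °F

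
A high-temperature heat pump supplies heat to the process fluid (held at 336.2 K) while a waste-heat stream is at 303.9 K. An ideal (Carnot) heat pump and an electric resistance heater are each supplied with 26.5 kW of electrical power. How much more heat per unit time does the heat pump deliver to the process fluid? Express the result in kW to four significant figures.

249.3 kW

The reservoir spacing is ΔT = 336.2 − 303.9 = 32.30 K.
COP_Carnot = T_H/ΔT = 336.20/32.30 = 10.41.
The heat pump delivers Q̇_H = COP × Ẇ = 275.8 kW; the resistance heater delivers Ẇ = 26.50 kW.
Extra = (COP − 1)·Ẇ = 249.3 kW.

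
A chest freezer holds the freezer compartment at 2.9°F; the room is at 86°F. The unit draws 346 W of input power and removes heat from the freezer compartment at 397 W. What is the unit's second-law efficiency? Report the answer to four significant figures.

0.2061

COP_actual = Q̇_C/Ẇ = 397.0/346.0 = 1.147.
In absolute terms T_C = 256.98 K and T_H = 303.15 K, so ΔT = 46.17 K.
COP_Carnot = T_C/ΔT = 256.98/46.17 = 5.566.
η_II = COP_actual/COP_Carnot = 1.147/5.566 = 0.2061.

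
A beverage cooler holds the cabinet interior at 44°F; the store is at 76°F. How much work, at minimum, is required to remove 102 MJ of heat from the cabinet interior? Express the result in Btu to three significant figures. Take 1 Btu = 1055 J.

6140 Btu

In absolute terms T_C = 279.82 K and T_H = 297.59 K, so ΔT = 17.78 K.
The reversible limit is COP_R = T_C/ΔT = 15.74, so W_min = Q_C/COP = Q_C·ΔT/T_C.
W_min = 102.0 × 17.78/279.82 = 6.480 MJ = 6143 Btu.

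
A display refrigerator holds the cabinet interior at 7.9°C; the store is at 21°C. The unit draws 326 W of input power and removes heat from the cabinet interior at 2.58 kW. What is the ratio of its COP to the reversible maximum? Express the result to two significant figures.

0.37

Converting, Q̇_C = 2.580 kW = 2580 W, so COP_actual = Q̇_C/Ẇ = 2580/326.0 = 7.914.
In absolute terms T_C = 281.05 K and T_H = 294.15 K, so ΔT = 13.10 K.
COP_Carnot = T_C/ΔT = 281.05/13.10 = 21.45.
η_II = COP_actual/COP_Carnot = 7.914/21.45 = 0.3689.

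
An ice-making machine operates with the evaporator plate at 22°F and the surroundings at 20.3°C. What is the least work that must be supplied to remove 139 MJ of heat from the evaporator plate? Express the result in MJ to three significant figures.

13.4 MJ

In absolute terms T_C = 267.59 K and T_H = 293.45 K, so ΔT = 25.86 K.
The reversible limit is COP_R = T_C/ΔT = 10.35, so W_min = Q_C/COP = Q_C·ΔT/T_C.
W_min = 139.0 × 25.86/267.59 = 13.43 MJ.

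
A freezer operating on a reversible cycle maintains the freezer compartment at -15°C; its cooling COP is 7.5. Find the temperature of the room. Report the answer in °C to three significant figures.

19.4 °C

COP_R = T_C/(T_H − T_C) gives T_H − T_C = T_C/COP.
With T_C = 258.15 K, T_H = 258.15 × (1 + 1/7.5) = 292.57 K.
Converting, 292.57 K = 19.42°C.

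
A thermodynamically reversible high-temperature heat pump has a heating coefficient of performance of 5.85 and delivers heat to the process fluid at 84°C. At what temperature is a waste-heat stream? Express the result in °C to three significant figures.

COP_HP = T_H/(T_H − T_C) gives T_H − T_C = T_H/COP.
With T_H = 357.15 K, T_C = 357.15 × (1 − 1/5.85) = 296.10 K.
Converting, 296.10 K = 22.95°C.

22.9 °C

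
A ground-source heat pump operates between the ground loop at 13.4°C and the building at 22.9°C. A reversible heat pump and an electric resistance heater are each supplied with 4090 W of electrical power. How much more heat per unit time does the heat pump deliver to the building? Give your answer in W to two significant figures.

In absolute terms T_C = 286.55 K and T_H = 296.05 K, so ΔT = 9.500 K.
COP_Carnot = T_H/ΔT = 296.05/9.500 = 31.16.
The heat pump delivers Q̇_H = COP × Ẇ = 127500 W; the resistance heater delivers Ẇ = 4090 W.
Extra = (COP − 1)·Ẇ = 123400 W.

120000 W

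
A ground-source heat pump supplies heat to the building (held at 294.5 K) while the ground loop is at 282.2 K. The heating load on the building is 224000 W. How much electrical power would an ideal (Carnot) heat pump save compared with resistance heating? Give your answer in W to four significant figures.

214600 W

The reservoir spacing is ΔT = 294.5 − 282.2 = 12.30 K.
COP_Carnot = T_H/ΔT = 294.50/12.30 = 23.94.
Resistance heating needs Ẇ_res = Q̇_H = 224000 W; the reversible heat pump needs only Ẇ_hp = Q̇_H/COP = 9356 W.
Saving = 224000 − 9356 = 214600 W.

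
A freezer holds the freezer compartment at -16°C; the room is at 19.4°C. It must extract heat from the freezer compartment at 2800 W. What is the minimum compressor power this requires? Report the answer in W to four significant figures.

In absolute terms T_C = 257.15 K and T_H = 292.55 K, so ΔT = 35.40 K.
COP_Carnot = T_C/ΔT = 257.15/35.40 = 7.264.
Ẇ_min = Q̇/COP_Carnot = 2800/7.264 = 385.5 W.

385.5 W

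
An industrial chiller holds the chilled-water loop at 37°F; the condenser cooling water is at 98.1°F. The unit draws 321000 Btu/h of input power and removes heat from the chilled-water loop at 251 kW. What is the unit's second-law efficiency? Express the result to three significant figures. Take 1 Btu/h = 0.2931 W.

Converting, Q̇_C = 251.0 kW = 856400 Btu/h, so COP_actual = Q̇_C/Ẇ = 856400/321000 = 2.668.
In absolute terms T_C = 275.93 K and T_H = 309.87 K, so ΔT = 33.94 K.
COP_Carnot = T_C/ΔT = 275.93/33.94 = 8.129.
η_II = COP_actual/COP_Carnot = 2.668/8.129 = 0.3282.

0.328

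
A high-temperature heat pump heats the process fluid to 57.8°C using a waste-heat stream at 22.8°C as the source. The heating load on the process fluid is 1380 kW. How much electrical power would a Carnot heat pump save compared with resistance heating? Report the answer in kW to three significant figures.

1230 kW

In absolute terms T_C = 295.95 K and T_H = 330.95 K, so ΔT = 35.00 K.
COP_Carnot = T_H/ΔT = 330.95/35.00 = 9.456.
Resistance heating needs Ẇ_res = Q̇_H = 1380 kW; the reversible heat pump needs only Ẇ_hp = Q̇_H/COP = 145.9 kW.
Saving = 1380 − 145.9 = 1234 kW.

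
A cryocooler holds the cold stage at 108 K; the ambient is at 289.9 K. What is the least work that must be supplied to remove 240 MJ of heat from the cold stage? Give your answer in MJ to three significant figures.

The reservoir spacing is ΔT = 289.9 − 108 = 181.9 K.
The reversible limit is COP_R = T_C/ΔT = 0.5937, so W_min = Q_C/COP = Q_C·ΔT/T_C.
W_min = 240.0 × 181.9/108.00 = 404.2 MJ.

404 MJ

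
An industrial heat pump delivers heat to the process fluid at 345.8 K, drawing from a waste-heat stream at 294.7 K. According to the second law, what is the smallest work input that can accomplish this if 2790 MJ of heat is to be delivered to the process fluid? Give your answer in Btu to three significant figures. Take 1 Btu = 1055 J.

391000 Btu

The reservoir spacing is ΔT = 345.8 − 294.7 = 51.10 K.
The reversible limit is COP_HP = T_H/ΔT = 6.767, so W_min = Q_H/COP = Q_H·ΔT/T_H.
W_min = 2790 × 51.10/345.80 = 412.3 MJ = 390800 Btu.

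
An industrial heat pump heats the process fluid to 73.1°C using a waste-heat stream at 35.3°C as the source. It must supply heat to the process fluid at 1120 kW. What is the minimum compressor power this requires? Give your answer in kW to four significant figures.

122.3 kW

In absolute terms T_C = 308.45 K and T_H = 346.25 K, so ΔT = 37.80 K.
COP_Carnot = T_H/ΔT = 346.25/37.80 = 9.160.
Ẇ_min = Q̇/COP_Carnot = 1120/9.160 = 122.3 kW.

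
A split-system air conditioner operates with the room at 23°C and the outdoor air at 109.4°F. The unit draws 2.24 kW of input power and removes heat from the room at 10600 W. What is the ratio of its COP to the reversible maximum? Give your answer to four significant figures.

Converting, Q̇_C = 10600 W = 10.60 kW, so COP_actual = Q̇_C/Ẇ = 10.60/2.240 = 4.732.
In absolute terms T_C = 296.15 K and T_H = 316.15 K, so ΔT = 20.00 K.
COP_Carnot = T_C/ΔT = 296.15/20.00 = 14.81.
η_II = COP_actual/COP_Carnot = 4.732/14.81 = 0.3196.

0.3196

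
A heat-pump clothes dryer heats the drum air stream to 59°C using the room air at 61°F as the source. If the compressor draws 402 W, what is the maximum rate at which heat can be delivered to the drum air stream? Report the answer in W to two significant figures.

In absolute terms T_C = 289.26 K and T_H = 332.15 K, so ΔT = 42.89 K.
COP_Carnot = T_H/ΔT = 332.15/42.89 = 7.744.
Q̇_max = COP_Carnot × Ẇ = 7.744 × 402.0 W = 3113 W.

3100 W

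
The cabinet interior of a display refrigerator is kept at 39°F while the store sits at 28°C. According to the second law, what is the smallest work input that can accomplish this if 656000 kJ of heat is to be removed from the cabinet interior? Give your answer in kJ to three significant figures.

57100 kJ

In absolute terms T_C = 277.04 K and T_H = 301.15 K, so ΔT = 24.11 K.
The reversible limit is COP_R = T_C/ΔT = 11.49, so W_min = Q_C/COP = Q_C·ΔT/T_C.
W_min = 656000 × 24.11/277.04 = 57090 kJ.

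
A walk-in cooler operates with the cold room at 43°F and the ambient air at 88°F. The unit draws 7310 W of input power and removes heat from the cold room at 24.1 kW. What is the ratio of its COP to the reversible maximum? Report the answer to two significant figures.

Converting, Q̇_C = 24.10 kW = 24100 W, so COP_actual = Q̇_C/Ẇ = 24100/7310 = 3.297.
In absolute terms T_C = 279.26 K and T_H = 304.26 K, so ΔT = 25.00 K.
COP_Carnot = T_C/ΔT = 279.26/25.00 = 11.17.
η_II = COP_actual/COP_Carnot = 3.297/11.17 = 0.2951.

0.30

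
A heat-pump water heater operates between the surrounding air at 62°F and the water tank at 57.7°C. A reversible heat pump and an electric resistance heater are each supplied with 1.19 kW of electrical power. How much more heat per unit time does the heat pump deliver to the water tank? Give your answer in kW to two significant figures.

8.4 kW

In absolute terms T_C = 289.82 K and T_H = 330.85 K, so ΔT = 41.03 K.
COP_Carnot = T_H/ΔT = 330.85/41.03 = 8.063.
The heat pump delivers Q̇_H = COP × Ẇ = 9.595 kW; the resistance heater delivers Ẇ = 1.190 kW.
Extra = (COP − 1)·Ẇ = 8.405 kW.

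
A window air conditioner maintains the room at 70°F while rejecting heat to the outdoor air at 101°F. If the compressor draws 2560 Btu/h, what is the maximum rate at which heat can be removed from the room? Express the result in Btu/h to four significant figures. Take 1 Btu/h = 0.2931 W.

43740 Btu/h

In absolute terms T_C = 294.26 K and T_H = 311.48 K, so ΔT = 17.22 K.
COP_Carnot = T_C/ΔT = 294.26/17.22 = 17.09.
Q̇_max = COP_Carnot × Ẇ = 17.09 × 2560 Btu/h = 43740 Btu/h.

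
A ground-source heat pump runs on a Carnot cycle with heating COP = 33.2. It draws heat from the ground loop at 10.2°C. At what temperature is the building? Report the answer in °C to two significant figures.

19 °C

COP_HP = T_H/(T_H − T_C) rearranges to T_H = COP·T_C/(COP − 1).
With T_C = 283.35 K, T_H = 33.2 × 283.35/32.20 = 292.15 K.
Converting, 292.15 K = 19.00°C.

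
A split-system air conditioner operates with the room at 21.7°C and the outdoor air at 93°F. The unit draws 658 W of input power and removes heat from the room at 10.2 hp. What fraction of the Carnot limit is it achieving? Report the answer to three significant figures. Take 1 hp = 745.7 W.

Converting, Q̇_C = 10.20 hp = 7606 W, so COP_actual = Q̇_C/Ẇ = 7606/658.0 = 11.56.
In absolute terms T_C = 294.85 K and T_H = 307.04 K, so ΔT = 12.19 K.
COP_Carnot = T_C/ΔT = 294.85/12.19 = 24.19.
η_II = COP_actual/COP_Carnot = 11.56/24.19 = 0.4779.

0.478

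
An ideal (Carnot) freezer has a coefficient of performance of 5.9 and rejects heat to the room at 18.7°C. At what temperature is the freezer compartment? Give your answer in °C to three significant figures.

For a Carnot refrigerator COP_R = T_C/(T_H − T_C), so T_C = COP·T_H/(1 + COP).
With T_H = 291.85 K, T_C = 5.9 × 291.85/6.900 = 249.55 K.
Converting, 249.55 K = -23.60°C.

-23.6 °C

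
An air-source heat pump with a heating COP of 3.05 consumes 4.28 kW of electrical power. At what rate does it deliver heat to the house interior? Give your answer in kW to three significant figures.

13.1 kW

Q̇_H = COP_HP × Ẇ = 3.05 × 4.280 = 13.05 kW.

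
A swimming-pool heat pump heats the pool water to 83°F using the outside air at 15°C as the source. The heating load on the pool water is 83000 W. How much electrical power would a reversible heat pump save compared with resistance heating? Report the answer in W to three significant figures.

In absolute terms T_C = 288.15 K and T_H = 301.48 K, so ΔT = 13.33 K.
COP_Carnot = T_H/ΔT = 301.48/13.33 = 22.61.
Resistance heating needs Ẇ_res = Q̇_H = 83000 W; the reversible heat pump needs only Ẇ_hp = Q̇_H/COP = 3671 W.
Saving = 83000 − 3671 = 79330 W.

79300 W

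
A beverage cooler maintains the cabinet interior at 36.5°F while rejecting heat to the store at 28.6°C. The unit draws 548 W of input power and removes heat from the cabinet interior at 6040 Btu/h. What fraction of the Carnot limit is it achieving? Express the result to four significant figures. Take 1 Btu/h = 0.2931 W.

Converting, Q̇_C = 6040 Btu/h = 1770 W, so COP_actual = Q̇_C/Ẇ = 1770/548.0 = 3.231.
In absolute terms T_C = 275.65 K and T_H = 301.75 K, so ΔT = 26.10 K.
COP_Carnot = T_C/ΔT = 275.65/26.10 = 10.56.
η_II = COP_actual/COP_Carnot = 3.231/10.56 = 0.3059.

0.3059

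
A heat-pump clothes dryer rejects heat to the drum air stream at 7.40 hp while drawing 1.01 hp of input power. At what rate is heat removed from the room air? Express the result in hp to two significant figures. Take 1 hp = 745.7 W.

6.4 hp

For a cyclic device the first law requires Q̇_H = Q̇_C + Ẇ.
Q̇_C = Q̇_H − Ẇ = 6.390 hp.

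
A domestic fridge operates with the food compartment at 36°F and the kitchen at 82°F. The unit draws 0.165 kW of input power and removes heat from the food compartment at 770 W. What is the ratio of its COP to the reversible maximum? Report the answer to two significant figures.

0.43

Converting, Q̇_C = 770.0 W = 0.7700 kW, so COP_actual = Q̇_C/Ẇ = 0.7700/0.1650 = 4.667.
In absolute terms T_C = 275.37 K and T_H = 300.93 K, so ΔT = 25.56 K.
COP_Carnot = T_C/ΔT = 275.37/25.56 = 10.78.
η_II = COP_actual/COP_Carnot = 4.667/10.78 = 0.4331.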